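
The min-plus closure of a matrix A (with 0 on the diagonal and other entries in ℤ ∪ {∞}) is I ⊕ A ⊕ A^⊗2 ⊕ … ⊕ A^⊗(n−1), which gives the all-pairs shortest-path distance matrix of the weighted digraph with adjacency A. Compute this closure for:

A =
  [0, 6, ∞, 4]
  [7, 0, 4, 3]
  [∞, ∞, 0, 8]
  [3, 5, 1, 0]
Closure =
  [0, 6, 5, 4]
  [6, 0, 4, 3]
  [11, 13, 0, 8]
  [3, 5, 1, 0]

This is the Floyd-Warshall all-pairs shortest-path computation. For each intermediate vertex k = 0, 1, …, 3, update dist[i][j] ← min(dist[i][j], dist[i][k] + dist[k][j]). The final matrix gives, for each (i, j), the minimum total weight of any directed path from i to j (possibly empty when i = j).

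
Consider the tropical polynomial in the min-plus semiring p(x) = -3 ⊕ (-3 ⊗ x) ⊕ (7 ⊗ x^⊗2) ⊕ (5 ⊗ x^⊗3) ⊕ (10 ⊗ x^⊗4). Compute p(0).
p(0) = -3

A tropical monomial a ⊗ x^⊗i evaluates to a + i · x. Evaluating each term at x = 0:
  Term 0 contributes -3 + 0 · 0 = -3
  Term 1 contributes -3 + 1 · 0 = -3
  Term 2 contributes 7 + 2 · 0 = 7
  Term 3 contributes 5 + 3 · 0 = 5
  Term 4 contributes 10 + 4 · 0 = 10
p(0) = ⊕ of these = min[-3, -3, 7, 5, 10] = -3.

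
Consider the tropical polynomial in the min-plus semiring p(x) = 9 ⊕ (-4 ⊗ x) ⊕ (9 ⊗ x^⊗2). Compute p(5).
p(5) = 1

A tropical monomial a ⊗ x^⊗i evaluates to a + i · x. Evaluating each term at x = 5:
  Term 0 contributes 9 + 0 · 5 = 9
  Term 1 contributes -4 + 1 · 5 = 1
  Term 2 contributes 9 + 2 · 5 = 19
p(5) = ⊕ of these = min[9, 1, 19] = 1.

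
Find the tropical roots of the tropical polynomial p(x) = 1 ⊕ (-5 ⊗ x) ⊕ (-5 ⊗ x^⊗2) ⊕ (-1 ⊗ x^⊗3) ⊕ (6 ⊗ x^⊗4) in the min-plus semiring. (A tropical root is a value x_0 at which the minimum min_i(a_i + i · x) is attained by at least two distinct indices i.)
Roots: {-7, -4, 0, 6}

Each tropical root is a break point of the lower envelope of the lines y = a_i + i · x (there are 5 lines, with slopes 0, 1, ..., 4). Only the lines that attain the minimum somewhere contribute to roots; other lines are dominated. Here the surviving (envelope) indices are i = 4, i = 3, i = 2, i = 1, i = 0.
Intersections between consecutive envelope lines give the roots: for adjacent envelope indices i < j the intersection is x = (a_i − a_j) / (j − i). Reading off the sorted break points: {-7, -4, 0, 6}.
Verification: at each break x_0, at least two indices attain the minimum of min_i(a_i + i · x_0).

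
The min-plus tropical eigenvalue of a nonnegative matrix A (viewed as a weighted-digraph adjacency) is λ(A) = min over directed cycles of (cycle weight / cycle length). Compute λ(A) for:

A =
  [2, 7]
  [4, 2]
λ(A) = 2

Enumerate directed cycles and compute their means (weight / length). Sample:
  cycle 0 → 0: weight = 2, length = 1, mean = 2/1 ≈ 2.000
  cycle 1 → 1: weight = 2, length = 1, mean = 2/1 ≈ 2.000
  cycle 0 → 1 → 0: weight = 11, length = 2, mean = 11/2 ≈ 5.500
  cycle 1 → 0 → 1: weight = 11, length = 2, mean = 11/2 ≈ 5.500
Minimum mean = 2.000, attained e.g. along the cycle 0 → 0 with weight 2 and length 1. So λ(A) = 2/1 = 2.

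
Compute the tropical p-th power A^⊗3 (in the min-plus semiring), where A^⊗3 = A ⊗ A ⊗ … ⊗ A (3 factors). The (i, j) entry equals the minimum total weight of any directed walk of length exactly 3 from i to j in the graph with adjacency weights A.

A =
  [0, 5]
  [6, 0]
A^⊗3 =
  [0, 5]
  [6, 0]

Each entry (A^⊗3)_ij equals the minimum over all length-3 walks i = v_0 → v_1 → … → v_3 = j of Σ_t A[v_t][v_{t+1}]. For example, for (i, j) = (0, 1) we minimise over 4 possible intermediate vertex sequences; the minimum is 5, attained along the walk 0 → 0 → 0 → 1.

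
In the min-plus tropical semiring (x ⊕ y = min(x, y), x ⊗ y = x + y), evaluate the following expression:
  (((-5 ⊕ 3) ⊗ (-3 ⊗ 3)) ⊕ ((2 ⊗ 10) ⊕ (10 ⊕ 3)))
(((-5 ⊕ 3) ⊗ (-3 ⊗ 3)) ⊕ ((2 ⊗ 10) ⊕ (10 ⊕ 3))) = -5

Expand innermost to outermost. Recall ⊕ takes the minimum of its arguments and ⊗ takes their sum. Working out the expression (((-5 ⊕ 3) ⊗ (-3 ⊗ 3)) ⊕ ((2 ⊗ 10) ⊕ (10 ⊕ 3))) gives -5.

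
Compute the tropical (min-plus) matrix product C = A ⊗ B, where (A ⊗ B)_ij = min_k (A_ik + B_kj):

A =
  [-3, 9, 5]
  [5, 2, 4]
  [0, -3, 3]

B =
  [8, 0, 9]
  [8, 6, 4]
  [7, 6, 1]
A ⊗ B =
  [5, -3, 6]
  [10, 5, 5]
  [5, 0, 1]

Apply the min-plus product entry-by-entry:
  C[0][0] = min over k of (A[0][0] + B[0][0] = -3 + 8 = 5, A[0][1] + B[1][0] = 9 + 8 = 17, A[0][2] + B[2][0] = 5 + 7 = 12) = 5 (attained at k = 0)
  C[0][1] = min over k of (A[0][0] + B[0][1] = -3 + 0 = -3, A[0][1] + B[1][1] = 9 + 6 = 15, A[0][2] + B[2][1] = 5 + 6 = 11) = -3 (attained at k = 0)
  C[0][2] = min over k of (A[0][0] + B[0][2] = -3 + 9 = 6, A[0][1] + B[1][2] = 9 + 4 = 13, A[0][2] + B[2][2] = 5 + 1 = 6) = 6 (attained at k = 0)
  C[1][0] = min over k of (A[1][0] + B[0][0] = 5 + 8 = 13, A[1][1] + B[1][0] = 2 + 8 = 10, A[1][2] + B[2][0] = 4 + 7 = 11) = 10 (attained at k = 1)
  C[1][1] = min over k of (A[1][0] + B[0][1] = 5 + 0 = 5, A[1][1] + B[1][1] = 2 + 6 = 8, A[1][2] + B[2][1] = 4 + 6 = 10) = 5 (attained at k = 0)
  C[1][2] = min over k of (A[1][0] + B[0][2] = 5 + 9 = 14, A[1][1] + B[1][2] = 2 + 4 = 6, A[1][2] + B[2][2] = 4 + 1 = 5) = 5 (attained at k = 2)
  C[2][0] = min over k of (A[2][0] + B[0][0] = 0 + 8 = 8, A[2][1] + B[1][0] = -3 + 8 = 5, A[2][2] + B[2][0] = 3 + 7 = 10) = 5 (attained at k = 1)
  C[2][1] = min over k of (A[2][0] + B[0][1] = 0 + 0 = 0, A[2][1] + B[1][1] = -3 + 6 = 3, A[2][2] + B[2][1] = 3 + 6 = 9) = 0 (attained at k = 0)
  C[2][2] = min over k of (A[2][0] + B[0][2] = 0 + 9 = 9, A[2][1] + B[1][2] = -3 + 4 = 1, A[2][2] + B[2][2] = 3 + 1 = 4) = 1 (attained at k = 1)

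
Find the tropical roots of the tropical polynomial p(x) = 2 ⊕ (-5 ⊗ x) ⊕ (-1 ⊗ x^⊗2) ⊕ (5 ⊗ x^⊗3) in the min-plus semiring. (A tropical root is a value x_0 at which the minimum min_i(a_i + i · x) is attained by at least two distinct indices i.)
Roots: {-6, -4, 7}

Each tropical root is a break point of the lower envelope of the lines y = a_i + i · x (there are 4 lines, with slopes 0, 1, ..., 3). Only the lines that attain the minimum somewhere contribute to roots; other lines are dominated. Here the surviving (envelope) indices are i = 3, i = 2, i = 1, i = 0.
Intersections between consecutive envelope lines give the roots: for adjacent envelope indices i < j the intersection is x = (a_i − a_j) / (j − i). Reading off the sorted break points: {-6, -4, 7}.
Verification: at each break x_0, at least two indices attain the minimum of min_i(a_i + i · x_0).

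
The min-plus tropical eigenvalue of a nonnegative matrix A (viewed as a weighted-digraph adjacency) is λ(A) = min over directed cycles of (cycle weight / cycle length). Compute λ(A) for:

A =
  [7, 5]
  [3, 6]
λ(A) = 4

Enumerate directed cycles and compute their means (weight / length). Sample:
  cycle 0 → 0: weight = 7, length = 1, mean = 7/1 ≈ 7.000
  cycle 1 → 1: weight = 6, length = 1, mean = 6/1 ≈ 6.000
  cycle 0 → 1 → 0: weight = 8, length = 2, mean = 8/2 ≈ 4.000
  cycle 1 → 0 → 1: weight = 8, length = 2, mean = 8/2 ≈ 4.000
Minimum mean = 4.000, attained e.g. along the cycle 0 → 1 → 0 with weight 8 and length 2. So λ(A) = 8/2 = 4.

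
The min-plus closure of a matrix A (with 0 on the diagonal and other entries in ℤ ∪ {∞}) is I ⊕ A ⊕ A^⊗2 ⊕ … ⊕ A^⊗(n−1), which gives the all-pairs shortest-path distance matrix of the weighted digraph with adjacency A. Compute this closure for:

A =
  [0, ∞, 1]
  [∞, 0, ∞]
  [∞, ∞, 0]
Closure =
  [0, ∞, 1]
  [∞, 0, ∞]
  [∞, ∞, 0]

This is the Floyd-Warshall all-pairs shortest-path computation. For each intermediate vertex k = 0, 1, …, 2, update dist[i][j] ← min(dist[i][j], dist[i][k] + dist[k][j]). The final matrix gives, for each (i, j), the minimum total weight of any directed path from i to j (possibly empty when i = j).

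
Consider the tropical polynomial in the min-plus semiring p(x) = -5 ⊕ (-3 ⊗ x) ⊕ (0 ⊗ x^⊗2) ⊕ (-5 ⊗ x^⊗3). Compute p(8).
p(8) = -5

A tropical monomial a ⊗ x^⊗i evaluates to a + i · x. Evaluating each term at x = 8:
  Term 0 contributes -5 + 0 · 8 = -5
  Term 1 contributes -3 + 1 · 8 = 5
  Term 2 contributes 0 + 2 · 8 = 16
  Term 3 contributes -5 + 3 · 8 = 19
p(8) = ⊕ of these = min[-5, 5, 16, 19] = -5.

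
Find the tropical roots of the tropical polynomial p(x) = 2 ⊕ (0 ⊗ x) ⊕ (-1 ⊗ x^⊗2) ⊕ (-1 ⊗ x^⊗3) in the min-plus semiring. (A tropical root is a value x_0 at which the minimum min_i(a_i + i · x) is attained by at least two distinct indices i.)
Roots: {0, 1, 2}

Each tropical root is a break point of the lower envelope of the lines y = a_i + i · x (there are 4 lines, with slopes 0, 1, ..., 3). Only the lines that attain the minimum somewhere contribute to roots; other lines are dominated. Here the surviving (envelope) indices are i = 3, i = 2, i = 1, i = 0.
Intersections between consecutive envelope lines give the roots: for adjacent envelope indices i < j the intersection is x = (a_i − a_j) / (j − i). Reading off the sorted break points: {0, 1, 2}.
Verification: at each break x_0, at least two indices attain the minimum of min_i(a_i + i · x_0).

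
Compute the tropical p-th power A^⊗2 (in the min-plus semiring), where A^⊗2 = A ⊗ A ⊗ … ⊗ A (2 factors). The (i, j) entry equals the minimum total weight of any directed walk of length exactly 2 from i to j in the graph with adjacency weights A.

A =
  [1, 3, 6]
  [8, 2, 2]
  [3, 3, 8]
A^⊗2 =
  [2, 4, 5]
  [5, 4, 4]
  [4, 5, 5]

Each entry (A^⊗2)_ij equals the minimum over all length-2 walks i = v_0 → v_1 → … → v_2 = j of Σ_t A[v_t][v_{t+1}]. For example, for (i, j) = (0, 2) we minimise over 3 possible intermediate vertex sequences; the minimum is 5, attained along the walk 0 → 1 → 2.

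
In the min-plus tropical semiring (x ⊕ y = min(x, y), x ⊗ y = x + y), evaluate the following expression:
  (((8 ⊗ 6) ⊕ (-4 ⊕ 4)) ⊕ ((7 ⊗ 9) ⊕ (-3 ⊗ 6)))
(((8 ⊗ 6) ⊕ (-4 ⊕ 4)) ⊕ ((7 ⊗ 9) ⊕ (-3 ⊗ 6))) = -4

Expand innermost to outermost. Recall ⊕ takes the minimum of its arguments and ⊗ takes their sum. Working out the expression (((8 ⊗ 6) ⊕ (-4 ⊕ 4)) ⊕ ((7 ⊗ 9) ⊕ (-3 ⊗ 6))) gives -4.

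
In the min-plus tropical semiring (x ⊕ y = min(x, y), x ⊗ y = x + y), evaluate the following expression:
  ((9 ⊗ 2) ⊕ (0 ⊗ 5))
((9 ⊗ 2) ⊕ (0 ⊗ 5)) = 5

Expand innermost to outermost. Recall ⊕ takes the minimum of its arguments and ⊗ takes their sum. Working out the expression ((9 ⊗ 2) ⊕ (0 ⊗ 5)) gives 5.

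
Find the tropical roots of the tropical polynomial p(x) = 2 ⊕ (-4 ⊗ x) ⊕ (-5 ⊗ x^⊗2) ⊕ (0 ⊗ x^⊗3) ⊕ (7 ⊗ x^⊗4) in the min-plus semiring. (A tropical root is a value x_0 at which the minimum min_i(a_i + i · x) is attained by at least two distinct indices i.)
Roots: {-7, -5, 1, 6}

Each tropical root is a break point of the lower envelope of the lines y = a_i + i · x (there are 5 lines, with slopes 0, 1, ..., 4). Only the lines that attain the minimum somewhere contribute to roots; other lines are dominated. Here the surviving (envelope) indices are i = 4, i = 3, i = 2, i = 1, i = 0.
Intersections between consecutive envelope lines give the roots: for adjacent envelope indices i < j the intersection is x = (a_i − a_j) / (j − i). Reading off the sorted break points: {-7, -5, 1, 6}.
Verification: at each break x_0, at least two indices attain the minimum of min_i(a_i + i · x_0).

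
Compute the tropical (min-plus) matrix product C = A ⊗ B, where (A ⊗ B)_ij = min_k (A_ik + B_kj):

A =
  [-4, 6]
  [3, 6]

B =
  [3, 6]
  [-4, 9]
A ⊗ B =
  [-1, 2]
  [2, 9]

Apply the min-plus product entry-by-entry:
  C[0][0] = min over k of (A[0][0] + B[0][0] = -4 + 3 = -1, A[0][1] + B[1][0] = 6 + -4 = 2) = -1 (attained at k = 0)
  C[0][1] = min over k of (A[0][0] + B[0][1] = -4 + 6 = 2, A[0][1] + B[1][1] = 6 + 9 = 15) = 2 (attained at k = 0)
  C[1][0] = min over k of (A[1][0] + B[0][0] = 3 + 3 = 6, A[1][1] + B[1][0] = 6 + -4 = 2) = 2 (attained at k = 1)
  C[1][1] = min over k of (A[1][0] + B[0][1] = 3 + 6 = 9, A[1][1] + B[1][1] = 6 + 9 = 15) = 9 (attained at k = 0)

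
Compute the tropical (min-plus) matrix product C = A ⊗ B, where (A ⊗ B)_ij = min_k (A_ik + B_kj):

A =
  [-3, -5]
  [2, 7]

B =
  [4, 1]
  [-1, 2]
A ⊗ B =
  [-6, -3]
  [6, 3]

Apply the min-plus product entry-by-entry:
  C[0][0] = min over k of (A[0][0] + B[0][0] = -3 + 4 = 1, A[0][1] + B[1][0] = -5 + -1 = -6) = -6 (attained at k = 1)
  C[0][1] = min over k of (A[0][0] + B[0][1] = -3 + 1 = -2, A[0][1] + B[1][1] = -5 + 2 = -3) = -3 (attained at k = 1)
  C[1][0] = min over k of (A[1][0] + B[0][0] = 2 + 4 = 6, A[1][1] + B[1][0] = 7 + -1 = 6) = 6 (attained at k = 0)
  C[1][1] = min over k of (A[1][0] + B[0][1] = 2 + 1 = 3, A[1][1] + B[1][1] = 7 + 2 = 9) = 3 (attained at k = 0)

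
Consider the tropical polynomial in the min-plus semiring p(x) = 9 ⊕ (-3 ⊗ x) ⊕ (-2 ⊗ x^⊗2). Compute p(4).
p(4) = 1

A tropical monomial a ⊗ x^⊗i evaluates to a + i · x. Evaluating each term at x = 4:
  Term 0 contributes 9 + 0 · 4 = 9
  Term 1 contributes -3 + 1 · 4 = 1
  Term 2 contributes -2 + 2 · 4 = 6
p(4) = ⊕ of these = min[9, 1, 6] = 1.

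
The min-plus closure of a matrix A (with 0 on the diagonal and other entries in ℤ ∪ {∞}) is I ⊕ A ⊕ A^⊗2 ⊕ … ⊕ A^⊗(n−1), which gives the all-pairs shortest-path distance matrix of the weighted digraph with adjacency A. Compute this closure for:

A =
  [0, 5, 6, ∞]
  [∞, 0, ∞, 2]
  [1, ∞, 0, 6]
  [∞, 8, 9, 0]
Closure =
  [0, 5, 6, 7]
  [12, 0, 11, 2]
  [1, 6, 0, 6]
  [10, 8, 9, 0]

This is the Floyd-Warshall all-pairs shortest-path computation. For each intermediate vertex k = 0, 1, …, 3, update dist[i][j] ← min(dist[i][j], dist[i][k] + dist[k][j]). The final matrix gives, for each (i, j), the minimum total weight of any directed path from i to j (possibly empty when i = j).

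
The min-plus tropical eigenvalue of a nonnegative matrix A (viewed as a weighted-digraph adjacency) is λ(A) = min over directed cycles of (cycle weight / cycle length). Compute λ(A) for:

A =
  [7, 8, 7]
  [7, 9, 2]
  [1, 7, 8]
λ(A) = 11/3

Enumerate directed cycles and compute their means (weight / length). Sample:
  cycle 0 → 0: weight = 7, length = 1, mean = 7/1 ≈ 7.000
  cycle 1 → 1: weight = 9, length = 1, mean = 9/1 ≈ 9.000
  cycle 2 → 2: weight = 8, length = 1, mean = 8/1 ≈ 8.000
  cycle 0 → 1 → 0: weight = 15, length = 2, mean = 15/2 ≈ 7.500
  cycle 0 → 2 → 0: weight = 8, length = 2, mean = 8/2 ≈ 4.000
  cycle 1 → 0 → 1: weight = 15, length = 2, mean = 15/2 ≈ 7.500
Minimum mean = 3.667, attained e.g. along the cycle 0 → 1 → 2 → 0 with weight 11 and length 3. So λ(A) = 11/3 = 11/3.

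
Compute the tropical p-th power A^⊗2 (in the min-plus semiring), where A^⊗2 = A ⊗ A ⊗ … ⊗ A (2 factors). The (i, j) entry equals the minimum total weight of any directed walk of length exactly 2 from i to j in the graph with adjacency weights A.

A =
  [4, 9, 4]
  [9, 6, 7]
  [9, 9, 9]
A^⊗2 =
  [8, 13, 8]
  [13, 12, 13]
  [13, 15, 13]

Each entry (A^⊗2)_ij equals the minimum over all length-2 walks i = v_0 → v_1 → … → v_2 = j of Σ_t A[v_t][v_{t+1}]. For example, for (i, j) = (0, 2) we minimise over 3 possible intermediate vertex sequences; the minimum is 8, attained along the walk 0 → 0 → 2.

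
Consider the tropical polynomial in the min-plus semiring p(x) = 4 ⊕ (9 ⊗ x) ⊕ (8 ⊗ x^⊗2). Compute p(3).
p(3) = 4

A tropical monomial a ⊗ x^⊗i evaluates to a + i · x. Evaluating each term at x = 3:
  Term 0 contributes 4 + 0 · 3 = 4
  Term 1 contributes 9 + 1 · 3 = 12
  Term 2 contributes 8 + 2 · 3 = 14
p(3) = ⊕ of these = min[4, 12, 14] = 4.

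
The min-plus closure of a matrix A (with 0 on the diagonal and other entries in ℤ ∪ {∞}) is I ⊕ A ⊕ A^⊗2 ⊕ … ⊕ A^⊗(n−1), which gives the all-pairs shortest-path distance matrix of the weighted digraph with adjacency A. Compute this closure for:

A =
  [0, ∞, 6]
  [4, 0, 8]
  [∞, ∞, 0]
Closure =
  [0, ∞, 6]
  [4, 0, 8]
  [∞, ∞, 0]

This is the Floyd-Warshall all-pairs shortest-path computation. For each intermediate vertex k = 0, 1, …, 2, update dist[i][j] ← min(dist[i][j], dist[i][k] + dist[k][j]). The final matrix gives, for each (i, j), the minimum total weight of any directed path from i to j (possibly empty when i = j).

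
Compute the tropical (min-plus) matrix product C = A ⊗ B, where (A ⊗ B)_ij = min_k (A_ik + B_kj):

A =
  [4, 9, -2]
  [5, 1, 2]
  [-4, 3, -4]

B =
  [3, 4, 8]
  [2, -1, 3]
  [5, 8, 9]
A ⊗ B =
  [3, 6, 7]
  [3, 0, 4]
  [-1, 0, 4]

Apply the min-plus product entry-by-entry:
  C[0][0] = min over k of (A[0][0] + B[0][0] = 4 + 3 = 7, A[0][1] + B[1][0] = 9 + 2 = 11, A[0][2] + B[2][0] = -2 + 5 = 3) = 3 (attained at k = 2)
  C[0][1] = min over k of (A[0][0] + B[0][1] = 4 + 4 = 8, A[0][1] + B[1][1] = 9 + -1 = 8, A[0][2] + B[2][1] = -2 + 8 = 6) = 6 (attained at k = 2)
  C[0][2] = min over k of (A[0][0] + B[0][2] = 4 + 8 = 12, A[0][1] + B[1][2] = 9 + 3 = 12, A[0][2] + B[2][2] = -2 + 9 = 7) = 7 (attained at k = 2)
  C[1][0] = min over k of (A[1][0] + B[0][0] = 5 + 3 = 8, A[1][1] + B[1][0] = 1 + 2 = 3, A[1][2] + B[2][0] = 2 + 5 = 7) = 3 (attained at k = 1)
  C[1][1] = min over k of (A[1][0] + B[0][1] = 5 + 4 = 9, A[1][1] + B[1][1] = 1 + -1 = 0, A[1][2] + B[2][1] = 2 + 8 = 10) = 0 (attained at k = 1)
  C[1][2] = min over k of (A[1][0] + B[0][2] = 5 + 8 = 13, A[1][1] + B[1][2] = 1 + 3 = 4, A[1][2] + B[2][2] = 2 + 9 = 11) = 4 (attained at k = 1)
  C[2][0] = min over k of (A[2][0] + B[0][0] = -4 + 3 = -1, A[2][1] + B[1][0] = 3 + 2 = 5, A[2][2] + B[2][0] = -4 + 5 = 1) = -1 (attained at k = 0)
  C[2][1] = min over k of (A[2][0] + B[0][1] = -4 + 4 = 0, A[2][1] + B[1][1] = 3 + -1 = 2, A[2][2] + B[2][1] = -4 + 8 = 4) = 0 (attained at k = 0)
  C[2][2] = min over k of (A[2][0] + B[0][2] = -4 + 8 = 4, A[2][1] + B[1][2] = 3 + 3 = 6, A[2][2] + B[2][2] = -4 + 9 = 5) = 4 (attained at k = 0)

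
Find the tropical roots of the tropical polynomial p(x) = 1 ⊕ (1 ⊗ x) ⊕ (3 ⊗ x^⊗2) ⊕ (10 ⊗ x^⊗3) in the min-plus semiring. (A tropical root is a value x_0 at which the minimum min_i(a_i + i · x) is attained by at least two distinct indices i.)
Roots: {-7, -2, 0}

Each tropical root is a break point of the lower envelope of the lines y = a_i + i · x (there are 4 lines, with slopes 0, 1, ..., 3). Only the lines that attain the minimum somewhere contribute to roots; other lines are dominated. Here the surviving (envelope) indices are i = 3, i = 2, i = 1, i = 0.
Intersections between consecutive envelope lines give the roots: for adjacent envelope indices i < j the intersection is x = (a_i − a_j) / (j − i). Reading off the sorted break points: {-7, -2, 0}.
Verification: at each break x_0, at least two indices attain the minimum of min_i(a_i + i · x_0).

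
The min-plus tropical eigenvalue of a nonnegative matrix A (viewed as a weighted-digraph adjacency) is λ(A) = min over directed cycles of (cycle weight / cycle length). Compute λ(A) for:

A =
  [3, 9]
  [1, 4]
λ(A) = 3

Enumerate directed cycles and compute their means (weight / length). Sample:
  cycle 0 → 0: weight = 3, length = 1, mean = 3/1 ≈ 3.000
  cycle 1 → 1: weight = 4, length = 1, mean = 4/1 ≈ 4.000
  cycle 0 → 1 → 0: weight = 10, length = 2, mean = 10/2 ≈ 5.000
  cycle 1 → 0 → 1: weight = 10, length = 2, mean = 10/2 ≈ 5.000
Minimum mean = 3.000, attained e.g. along the cycle 0 → 0 with weight 3 and length 1. So λ(A) = 3/1 = 3.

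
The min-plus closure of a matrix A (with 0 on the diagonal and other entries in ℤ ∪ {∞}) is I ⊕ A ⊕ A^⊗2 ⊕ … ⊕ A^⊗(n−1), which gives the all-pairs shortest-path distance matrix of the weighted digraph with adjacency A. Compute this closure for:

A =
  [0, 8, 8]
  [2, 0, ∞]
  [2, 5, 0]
Closure =
  [0, 8, 8]
  [2, 0, 10]
  [2, 5, 0]

This is the Floyd-Warshall all-pairs shortest-path computation. For each intermediate vertex k = 0, 1, …, 2, update dist[i][j] ← min(dist[i][j], dist[i][k] + dist[k][j]). The final matrix gives, for each (i, j), the minimum total weight of any directed path from i to j (possibly empty when i = j).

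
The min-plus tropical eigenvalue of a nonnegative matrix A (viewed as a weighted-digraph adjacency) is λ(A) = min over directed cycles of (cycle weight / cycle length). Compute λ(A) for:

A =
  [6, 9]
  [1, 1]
λ(A) = 1

Enumerate directed cycles and compute their means (weight / length). Sample:
  cycle 0 → 0: weight = 6, length = 1, mean = 6/1 ≈ 6.000
  cycle 1 → 1: weight = 1, length = 1, mean = 1/1 ≈ 1.000
  cycle 0 → 1 → 0: weight = 10, length = 2, mean = 10/2 ≈ 5.000
  cycle 1 → 0 → 1: weight = 10, length = 2, mean = 10/2 ≈ 5.000
Minimum mean = 1.000, attained e.g. along the cycle 1 → 1 with weight 1 and length 1. So λ(A) = 1/1 = 1.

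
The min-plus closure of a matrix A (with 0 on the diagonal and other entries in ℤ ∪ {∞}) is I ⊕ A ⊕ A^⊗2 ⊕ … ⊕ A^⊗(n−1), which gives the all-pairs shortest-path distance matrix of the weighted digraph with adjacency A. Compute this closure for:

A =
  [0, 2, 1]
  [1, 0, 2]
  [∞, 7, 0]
Closure =
  [0, 2, 1]
  [1, 0, 2]
  [8, 7, 0]

This is the Floyd-Warshall all-pairs shortest-path computation. For each intermediate vertex k = 0, 1, …, 2, update dist[i][j] ← min(dist[i][j], dist[i][k] + dist[k][j]). The final matrix gives, for each (i, j), the minimum total weight of any directed path from i to j (possibly empty when i = j).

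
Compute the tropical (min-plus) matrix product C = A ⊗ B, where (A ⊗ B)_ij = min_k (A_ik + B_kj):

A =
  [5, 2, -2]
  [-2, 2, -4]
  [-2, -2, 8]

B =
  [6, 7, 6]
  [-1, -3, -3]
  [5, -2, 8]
A ⊗ B =
  [1, -4, -1]
  [1, -6, -1]
  [-3, -5, -5]

Apply the min-plus product entry-by-entry:
  C[0][0] = min over k of (A[0][0] + B[0][0] = 5 + 6 = 11, A[0][1] + B[1][0] = 2 + -1 = 1, A[0][2] + B[2][0] = -2 + 5 = 3) = 1 (attained at k = 1)
  C[0][1] = min over k of (A[0][0] + B[0][1] = 5 + 7 = 12, A[0][1] + B[1][1] = 2 + -3 = -1, A[0][2] + B[2][1] = -2 + -2 = -4) = -4 (attained at k = 2)
  C[0][2] = min over k of (A[0][0] + B[0][2] = 5 + 6 = 11, A[0][1] + B[1][2] = 2 + -3 = -1, A[0][2] + B[2][2] = -2 + 8 = 6) = -1 (attained at k = 1)
  C[1][0] = min over k of (A[1][0] + B[0][0] = -2 + 6 = 4, A[1][1] + B[1][0] = 2 + -1 = 1, A[1][2] + B[2][0] = -4 + 5 = 1) = 1 (attained at k = 1)
  C[1][1] = min over k of (A[1][0] + B[0][1] = -2 + 7 = 5, A[1][1] + B[1][1] = 2 + -3 = -1, A[1][2] + B[2][1] = -4 + -2 = -6) = -6 (attained at k = 2)
  C[1][2] = min over k of (A[1][0] + B[0][2] = -2 + 6 = 4, A[1][1] + B[1][2] = 2 + -3 = -1, A[1][2] + B[2][2] = -4 + 8 = 4) = -1 (attained at k = 1)
  C[2][0] = min over k of (A[2][0] + B[0][0] = -2 + 6 = 4, A[2][1] + B[1][0] = -2 + -1 = -3, A[2][2] + B[2][0] = 8 + 5 = 13) = -3 (attained at k = 1)
  C[2][1] = min over k of (A[2][0] + B[0][1] = -2 + 7 = 5, A[2][1] + B[1][1] = -2 + -3 = -5, A[2][2] + B[2][1] = 8 + -2 = 6) = -5 (attained at k = 1)
  C[2][2] = min over k of (A[2][0] + B[0][2] = -2 + 6 = 4, A[2][1] + B[1][2] = -2 + -3 = -5, A[2][2] + B[2][2] = 8 + 8 = 16) = -5 (attained at k = 1)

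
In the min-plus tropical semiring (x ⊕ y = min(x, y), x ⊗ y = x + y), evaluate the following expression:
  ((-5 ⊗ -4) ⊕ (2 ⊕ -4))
((-5 ⊗ -4) ⊕ (2 ⊕ -4)) = -9

Expand innermost to outermost. Recall ⊕ takes the minimum of its arguments and ⊗ takes their sum. Working out the expression ((-5 ⊗ -4) ⊕ (2 ⊕ -4)) gives -9.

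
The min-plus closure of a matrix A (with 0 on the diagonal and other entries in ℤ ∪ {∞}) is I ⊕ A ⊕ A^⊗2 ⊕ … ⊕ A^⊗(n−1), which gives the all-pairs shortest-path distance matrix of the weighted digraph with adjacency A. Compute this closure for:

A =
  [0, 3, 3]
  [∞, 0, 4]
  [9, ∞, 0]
Closure =
  [0, 3, 3]
  [13, 0, 4]
  [9, 12, 0]

This is the Floyd-Warshall all-pairs shortest-path computation. For each intermediate vertex k = 0, 1, …, 2, update dist[i][j] ← min(dist[i][j], dist[i][k] + dist[k][j]). The final matrix gives, for each (i, j), the minimum total weight of any directed path from i to j (possibly empty when i = j).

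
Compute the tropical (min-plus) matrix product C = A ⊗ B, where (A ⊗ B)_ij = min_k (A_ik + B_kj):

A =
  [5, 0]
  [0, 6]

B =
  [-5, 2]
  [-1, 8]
A ⊗ B =
  [-1, 7]
  [-5, 2]

Apply the min-plus product entry-by-entry:
  C[0][0] = min over k of (A[0][0] + B[0][0] = 5 + -5 = 0, A[0][1] + B[1][0] = 0 + -1 = -1) = -1 (attained at k = 1)
  C[0][1] = min over k of (A[0][0] + B[0][1] = 5 + 2 = 7, A[0][1] + B[1][1] = 0 + 8 = 8) = 7 (attained at k = 0)
  C[1][0] = min over k of (A[1][0] + B[0][0] = 0 + -5 = -5, A[1][1] + B[1][0] = 6 + -1 = 5) = -5 (attained at k = 0)
  C[1][1] = min over k of (A[1][0] + B[0][1] = 0 + 2 = 2, A[1][1] + B[1][1] = 6 + 8 = 14) = 2 (attained at k = 0)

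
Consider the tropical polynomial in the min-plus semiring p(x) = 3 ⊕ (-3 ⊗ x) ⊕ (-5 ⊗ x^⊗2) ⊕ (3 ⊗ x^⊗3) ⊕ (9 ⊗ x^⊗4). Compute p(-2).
p(-2) = -9

A tropical monomial a ⊗ x^⊗i evaluates to a + i · x. Evaluating each term at x = -2:
  Term 0 contributes 3 + 0 · -2 = 3
  Term 1 contributes -3 + 1 · -2 = -5
  Term 2 contributes -5 + 2 · -2 = -9
  Term 3 contributes 3 + 3 · -2 = -3
  Term 4 contributes 9 + 4 · -2 = 1
p(-2) = ⊕ of these = min[3, -5, -9, -3, 1] = -9.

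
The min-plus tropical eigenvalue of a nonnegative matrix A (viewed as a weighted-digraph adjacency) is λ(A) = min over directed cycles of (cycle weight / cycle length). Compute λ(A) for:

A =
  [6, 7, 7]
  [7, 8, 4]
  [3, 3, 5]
λ(A) = 7/2

Enumerate directed cycles and compute their means (weight / length). Sample:
  cycle 0 → 0: weight = 6, length = 1, mean = 6/1 ≈ 6.000
  cycle 1 → 1: weight = 8, length = 1, mean = 8/1 ≈ 8.000
  cycle 2 → 2: weight = 5, length = 1, mean = 5/1 ≈ 5.000
  cycle 0 → 1 → 0: weight = 14, length = 2, mean = 14/2 ≈ 7.000
  cycle 0 → 2 → 0: weight = 10, length = 2, mean = 10/2 ≈ 5.000
  cycle 1 → 0 → 1: weight = 14, length = 2, mean = 14/2 ≈ 7.000
Minimum mean = 3.500, attained e.g. along the cycle 1 → 2 → 1 with weight 7 and length 2. So λ(A) = 7/2 = 7/2.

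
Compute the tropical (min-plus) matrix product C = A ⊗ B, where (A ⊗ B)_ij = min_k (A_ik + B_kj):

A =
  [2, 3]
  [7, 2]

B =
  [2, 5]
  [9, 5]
A ⊗ B =
  [4, 7]
  [9, 7]

Apply the min-plus product entry-by-entry:
  C[0][0] = min over k of (A[0][0] + B[0][0] = 2 + 2 = 4, A[0][1] + B[1][0] = 3 + 9 = 12) = 4 (attained at k = 0)
  C[0][1] = min over k of (A[0][0] + B[0][1] = 2 + 5 = 7, A[0][1] + B[1][1] = 3 + 5 = 8) = 7 (attained at k = 0)
  C[1][0] = min over k of (A[1][0] + B[0][0] = 7 + 2 = 9, A[1][1] + B[1][0] = 2 + 9 = 11) = 9 (attained at k = 0)
  C[1][1] = min over k of (A[1][0] + B[0][1] = 7 + 5 = 12, A[1][1] + B[1][1] = 2 + 5 = 7) = 7 (attained at k = 1)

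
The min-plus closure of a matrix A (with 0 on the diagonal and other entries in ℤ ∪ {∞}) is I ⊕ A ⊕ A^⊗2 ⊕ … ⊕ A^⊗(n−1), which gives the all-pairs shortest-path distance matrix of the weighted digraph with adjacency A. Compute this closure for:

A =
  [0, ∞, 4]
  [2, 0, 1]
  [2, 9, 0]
Closure =
  [0, 13, 4]
  [2, 0, 1]
  [2, 9, 0]

This is the Floyd-Warshall all-pairs shortest-path computation. For each intermediate vertex k = 0, 1, …, 2, update dist[i][j] ← min(dist[i][j], dist[i][k] + dist[k][j]). The final matrix gives, for each (i, j), the minimum total weight of any directed path from i to j (possibly empty when i = j).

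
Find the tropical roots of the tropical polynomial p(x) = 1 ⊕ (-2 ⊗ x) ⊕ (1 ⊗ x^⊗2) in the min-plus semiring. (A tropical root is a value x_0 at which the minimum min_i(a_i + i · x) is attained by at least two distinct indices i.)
Roots: {-3, 3}

Each tropical root is a break point of the lower envelope of the lines y = a_i + i · x (there are 3 lines, with slopes 0, 1, ..., 2). Only the lines that attain the minimum somewhere contribute to roots; other lines are dominated. Here the surviving (envelope) indices are i = 2, i = 1, i = 0.
Intersections between consecutive envelope lines give the roots: for adjacent envelope indices i < j the intersection is x = (a_i − a_j) / (j − i). Reading off the sorted break points: {-3, 3}.
Verification: at each break x_0, at least two indices attain the minimum of min_i(a_i + i · x_0).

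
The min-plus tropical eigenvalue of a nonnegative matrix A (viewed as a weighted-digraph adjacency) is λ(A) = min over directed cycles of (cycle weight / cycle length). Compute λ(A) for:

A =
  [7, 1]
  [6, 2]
λ(A) = 2

Enumerate directed cycles and compute their means (weight / length). Sample:
  cycle 0 → 0: weight = 7, length = 1, mean = 7/1 ≈ 7.000
  cycle 1 → 1: weight = 2, length = 1, mean = 2/1 ≈ 2.000
  cycle 0 → 1 → 0: weight = 7, length = 2, mean = 7/2 ≈ 3.500
  cycle 1 → 0 → 1: weight = 7, length = 2, mean = 7/2 ≈ 3.500
Minimum mean = 2.000, attained e.g. along the cycle 1 → 1 with weight 2 and length 1. So λ(A) = 2/1 = 2.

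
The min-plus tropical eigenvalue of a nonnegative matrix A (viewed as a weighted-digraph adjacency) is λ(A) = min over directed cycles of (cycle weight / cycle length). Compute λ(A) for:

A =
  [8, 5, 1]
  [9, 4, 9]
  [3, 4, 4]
λ(A) = 2

Enumerate directed cycles and compute their means (weight / length). Sample:
  cycle 0 → 0: weight = 8, length = 1, mean = 8/1 ≈ 8.000
  cycle 1 → 1: weight = 4, length = 1, mean = 4/1 ≈ 4.000
  cycle 2 → 2: weight = 4, length = 1, mean = 4/1 ≈ 4.000
  cycle 0 → 1 → 0: weight = 14, length = 2, mean = 14/2 ≈ 7.000
  cycle 0 → 2 → 0: weight = 4, length = 2, mean = 4/2 ≈ 2.000
  cycle 1 → 0 → 1: weight = 14, length = 2, mean = 14/2 ≈ 7.000
Minimum mean = 2.000, attained e.g. along the cycle 0 → 2 → 0 with weight 4 and length 2. So λ(A) = 4/2 = 2.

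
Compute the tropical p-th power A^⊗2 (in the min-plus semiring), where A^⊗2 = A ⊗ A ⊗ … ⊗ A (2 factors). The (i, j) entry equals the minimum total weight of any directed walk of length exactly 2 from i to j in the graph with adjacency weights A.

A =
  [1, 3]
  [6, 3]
A^⊗2 =
  [2, 4]
  [7, 6]

Each entry (A^⊗2)_ij equals the minimum over all length-2 walks i = v_0 → v_1 → … → v_2 = j of Σ_t A[v_t][v_{t+1}]. For example, for (i, j) = (0, 1) we minimise over 2 possible intermediate vertex sequences; the minimum is 4, attained along the walk 0 → 0 → 1.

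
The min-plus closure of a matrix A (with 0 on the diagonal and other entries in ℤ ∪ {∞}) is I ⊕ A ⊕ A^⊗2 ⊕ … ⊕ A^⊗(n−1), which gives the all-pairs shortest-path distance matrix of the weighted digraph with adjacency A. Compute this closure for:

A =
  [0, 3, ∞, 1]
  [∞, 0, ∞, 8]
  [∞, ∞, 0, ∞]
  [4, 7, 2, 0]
Closure =
  [0, 3, 3, 1]
  [12, 0, 10, 8]
  [∞, ∞, 0, ∞]
  [4, 7, 2, 0]

This is the Floyd-Warshall all-pairs shortest-path computation. For each intermediate vertex k = 0, 1, …, 3, update dist[i][j] ← min(dist[i][j], dist[i][k] + dist[k][j]). The final matrix gives, for each (i, j), the minimum total weight of any directed path from i to j (possibly empty when i = j).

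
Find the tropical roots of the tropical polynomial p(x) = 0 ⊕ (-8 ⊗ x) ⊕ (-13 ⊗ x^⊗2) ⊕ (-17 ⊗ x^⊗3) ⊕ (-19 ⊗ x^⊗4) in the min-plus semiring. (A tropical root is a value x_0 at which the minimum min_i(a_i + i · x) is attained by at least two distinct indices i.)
Roots: {2, 4, 5, 8}

Each tropical root is a break point of the lower envelope of the lines y = a_i + i · x (there are 5 lines, with slopes 0, 1, ..., 4). Only the lines that attain the minimum somewhere contribute to roots; other lines are dominated. Here the surviving (envelope) indices are i = 4, i = 3, i = 2, i = 1, i = 0.
Intersections between consecutive envelope lines give the roots: for adjacent envelope indices i < j the intersection is x = (a_i − a_j) / (j − i). Reading off the sorted break points: {2, 4, 5, 8}.
Verification: at each break x_0, at least two indices attain the minimum of min_i(a_i + i · x_0).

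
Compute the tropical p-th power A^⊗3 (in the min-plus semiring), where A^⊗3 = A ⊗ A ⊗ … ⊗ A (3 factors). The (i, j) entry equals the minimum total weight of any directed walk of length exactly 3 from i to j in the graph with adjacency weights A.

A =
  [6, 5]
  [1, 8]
A^⊗3 =
  [12, 11]
  [7, 12]

Each entry (A^⊗3)_ij equals the minimum over all length-3 walks i = v_0 → v_1 → … → v_3 = j of Σ_t A[v_t][v_{t+1}]. For example, for (i, j) = (0, 1) we minimise over 4 possible intermediate vertex sequences; the minimum is 11, attained along the walk 0 → 1 → 0 → 1.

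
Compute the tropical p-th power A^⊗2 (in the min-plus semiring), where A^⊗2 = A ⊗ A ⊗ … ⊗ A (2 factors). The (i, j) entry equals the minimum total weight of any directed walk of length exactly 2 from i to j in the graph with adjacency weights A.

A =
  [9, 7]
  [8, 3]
A^⊗2 =
  [15, 10]
  [11, 6]

Each entry (A^⊗2)_ij equals the minimum over all length-2 walks i = v_0 → v_1 → … → v_2 = j of Σ_t A[v_t][v_{t+1}]. For example, for (i, j) = (0, 1) we minimise over 2 possible intermediate vertex sequences; the minimum is 10, attained along the walk 0 → 1 → 1.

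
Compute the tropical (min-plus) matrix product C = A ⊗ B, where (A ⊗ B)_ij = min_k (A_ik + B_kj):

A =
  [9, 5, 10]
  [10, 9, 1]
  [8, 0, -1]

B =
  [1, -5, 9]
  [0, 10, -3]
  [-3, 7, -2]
A ⊗ B =
  [5, 4, 2]
  [-2, 5, -1]
  [-4, 3, -3]

Apply the min-plus product entry-by-entry:
  C[0][0] = min over k of (A[0][0] + B[0][0] = 9 + 1 = 10, A[0][1] + B[1][0] = 5 + 0 = 5, A[0][2] + B[2][0] = 10 + -3 = 7) = 5 (attained at k = 1)
  C[0][1] = min over k of (A[0][0] + B[0][1] = 9 + -5 = 4, A[0][1] + B[1][1] = 5 + 10 = 15, A[0][2] + B[2][1] = 10 + 7 = 17) = 4 (attained at k = 0)
  C[0][2] = min over k of (A[0][0] + B[0][2] = 9 + 9 = 18, A[0][1] + B[1][2] = 5 + -3 = 2, A[0][2] + B[2][2] = 10 + -2 = 8) = 2 (attained at k = 1)
  C[1][0] = min over k of (A[1][0] + B[0][0] = 10 + 1 = 11, A[1][1] + B[1][0] = 9 + 0 = 9, A[1][2] + B[2][0] = 1 + -3 = -2) = -2 (attained at k = 2)
  C[1][1] = min over k of (A[1][0] + B[0][1] = 10 + -5 = 5, A[1][1] + B[1][1] = 9 + 10 = 19, A[1][2] + B[2][1] = 1 + 7 = 8) = 5 (attained at k = 0)
  C[1][2] = min over k of (A[1][0] + B[0][2] = 10 + 9 = 19, A[1][1] + B[1][2] = 9 + -3 = 6, A[1][2] + B[2][2] = 1 + -2 = -1) = -1 (attained at k = 2)
  C[2][0] = min over k of (A[2][0] + B[0][0] = 8 + 1 = 9, A[2][1] + B[1][0] = 0 + 0 = 0, A[2][2] + B[2][0] = -1 + -3 = -4) = -4 (attained at k = 2)
  C[2][1] = min over k of (A[2][0] + B[0][1] = 8 + -5 = 3, A[2][1] + B[1][1] = 0 + 10 = 10, A[2][2] + B[2][1] = -1 + 7 = 6) = 3 (attained at k = 0)
  C[2][2] = min over k of (A[2][0] + B[0][2] = 8 + 9 = 17, A[2][1] + B[1][2] = 0 + -3 = -3, A[2][2] + B[2][2] = -1 + -2 = -3) = -3 (attained at k = 1)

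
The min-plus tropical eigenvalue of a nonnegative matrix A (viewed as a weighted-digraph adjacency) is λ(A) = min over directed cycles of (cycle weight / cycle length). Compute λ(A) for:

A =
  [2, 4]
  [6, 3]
λ(A) = 2

Enumerate directed cycles and compute their means (weight / length). Sample:
  cycle 0 → 0: weight = 2, length = 1, mean = 2/1 ≈ 2.000
  cycle 1 → 1: weight = 3, length = 1, mean = 3/1 ≈ 3.000
  cycle 0 → 1 → 0: weight = 10, length = 2, mean = 10/2 ≈ 5.000
  cycle 1 → 0 → 1: weight = 10, length = 2, mean = 10/2 ≈ 5.000
Minimum mean = 2.000, attained e.g. along the cycle 0 → 0 with weight 2 and length 1. So λ(A) = 2/1 = 2.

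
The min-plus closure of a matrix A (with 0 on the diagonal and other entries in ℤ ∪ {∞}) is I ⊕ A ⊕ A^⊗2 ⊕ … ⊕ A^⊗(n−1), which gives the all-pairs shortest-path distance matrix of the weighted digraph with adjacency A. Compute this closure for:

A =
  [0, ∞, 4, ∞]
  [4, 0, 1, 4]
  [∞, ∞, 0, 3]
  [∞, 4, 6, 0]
Closure =
  [0, 11, 4, 7]
  [4, 0, 1, 4]
  [11, 7, 0, 3]
  [8, 4, 5, 0]

This is the Floyd-Warshall all-pairs shortest-path computation. For each intermediate vertex k = 0, 1, …, 3, update dist[i][j] ← min(dist[i][j], dist[i][k] + dist[k][j]). The final matrix gives, for each (i, j), the minimum total weight of any directed path from i to j (possibly empty when i = j).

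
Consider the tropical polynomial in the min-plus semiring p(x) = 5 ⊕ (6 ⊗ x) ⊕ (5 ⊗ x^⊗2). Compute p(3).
p(3) = 5

A tropical monomial a ⊗ x^⊗i evaluates to a + i · x. Evaluating each term at x = 3:
  Term 0 contributes 5 + 0 · 3 = 5
  Term 1 contributes 6 + 1 · 3 = 9
  Term 2 contributes 5 + 2 · 3 = 11
p(3) = ⊕ of these = min[5, 9, 11] = 5.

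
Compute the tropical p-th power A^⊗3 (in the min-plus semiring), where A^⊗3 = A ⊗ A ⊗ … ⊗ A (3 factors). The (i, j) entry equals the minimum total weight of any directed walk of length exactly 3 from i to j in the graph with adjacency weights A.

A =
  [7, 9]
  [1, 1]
A^⊗3 =
  [11, 11]
  [3, 3]

Each entry (A^⊗3)_ij equals the minimum over all length-3 walks i = v_0 → v_1 → … → v_3 = j of Σ_t A[v_t][v_{t+1}]. For example, for (i, j) = (0, 1) we minimise over 4 possible intermediate vertex sequences; the minimum is 11, attained along the walk 0 → 1 → 1 → 1.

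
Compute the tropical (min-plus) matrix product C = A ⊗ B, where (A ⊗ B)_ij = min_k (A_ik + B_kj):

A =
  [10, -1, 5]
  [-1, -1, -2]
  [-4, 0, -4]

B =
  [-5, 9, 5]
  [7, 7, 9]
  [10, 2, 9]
A ⊗ B =
  [5, 6, 8]
  [-6, 0, 4]
  [-9, -2, 1]

Apply the min-plus product entry-by-entry:
  C[0][0] = min over k of (A[0][0] + B[0][0] = 10 + -5 = 5, A[0][1] + B[1][0] = -1 + 7 = 6, A[0][2] + B[2][0] = 5 + 10 = 15) = 5 (attained at k = 0)
  C[0][1] = min over k of (A[0][0] + B[0][1] = 10 + 9 = 19, A[0][1] + B[1][1] = -1 + 7 = 6, A[0][2] + B[2][1] = 5 + 2 = 7) = 6 (attained at k = 1)
  C[0][2] = min over k of (A[0][0] + B[0][2] = 10 + 5 = 15, A[0][1] + B[1][2] = -1 + 9 = 8, A[0][2] + B[2][2] = 5 + 9 = 14) = 8 (attained at k = 1)
  C[1][0] = min over k of (A[1][0] + B[0][0] = -1 + -5 = -6, A[1][1] + B[1][0] = -1 + 7 = 6, A[1][2] + B[2][0] = -2 + 10 = 8) = -6 (attained at k = 0)
  C[1][1] = min over k of (A[1][0] + B[0][1] = -1 + 9 = 8, A[1][1] + B[1][1] = -1 + 7 = 6, A[1][2] + B[2][1] = -2 + 2 = 0) = 0 (attained at k = 2)
  C[1][2] = min over k of (A[1][0] + B[0][2] = -1 + 5 = 4, A[1][1] + B[1][2] = -1 + 9 = 8, A[1][2] + B[2][2] = -2 + 9 = 7) = 4 (attained at k = 0)
  C[2][0] = min over k of (A[2][0] + B[0][0] = -4 + -5 = -9, A[2][1] + B[1][0] = 0 + 7 = 7, A[2][2] + B[2][0] = -4 + 10 = 6) = -9 (attained at k = 0)
  C[2][1] = min over k of (A[2][0] + B[0][1] = -4 + 9 = 5, A[2][1] + B[1][1] = 0 + 7 = 7, A[2][2] + B[2][1] = -4 + 2 = -2) = -2 (attained at k = 2)
  C[2][2] = min over k of (A[2][0] + B[0][2] = -4 + 5 = 1, A[2][1] + B[1][2] = 0 + 9 = 9, A[2][2] + B[2][2] = -4 + 9 = 5) = 1 (attained at k = 0)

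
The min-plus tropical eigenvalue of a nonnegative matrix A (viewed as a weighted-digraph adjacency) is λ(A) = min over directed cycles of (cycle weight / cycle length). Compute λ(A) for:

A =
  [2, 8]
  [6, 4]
λ(A) = 2

Enumerate directed cycles and compute their means (weight / length). Sample:
  cycle 0 → 0: weight = 2, length = 1, mean = 2/1 ≈ 2.000
  cycle 1 → 1: weight = 4, length = 1, mean = 4/1 ≈ 4.000
  cycle 0 → 1 → 0: weight = 14, length = 2, mean = 14/2 ≈ 7.000
  cycle 1 → 0 → 1: weight = 14, length = 2, mean = 14/2 ≈ 7.000
Minimum mean = 2.000, attained e.g. along the cycle 0 → 0 with weight 2 and length 1. So λ(A) = 2/1 = 2.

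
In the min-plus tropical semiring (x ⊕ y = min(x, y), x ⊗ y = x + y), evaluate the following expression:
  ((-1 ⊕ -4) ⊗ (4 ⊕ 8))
((-1 ⊕ -4) ⊗ (4 ⊕ 8)) = 0

Expand innermost to outermost. Recall ⊕ takes the minimum of its arguments and ⊗ takes their sum. Working out the expression ((-1 ⊕ -4) ⊗ (4 ⊕ 8)) gives 0.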